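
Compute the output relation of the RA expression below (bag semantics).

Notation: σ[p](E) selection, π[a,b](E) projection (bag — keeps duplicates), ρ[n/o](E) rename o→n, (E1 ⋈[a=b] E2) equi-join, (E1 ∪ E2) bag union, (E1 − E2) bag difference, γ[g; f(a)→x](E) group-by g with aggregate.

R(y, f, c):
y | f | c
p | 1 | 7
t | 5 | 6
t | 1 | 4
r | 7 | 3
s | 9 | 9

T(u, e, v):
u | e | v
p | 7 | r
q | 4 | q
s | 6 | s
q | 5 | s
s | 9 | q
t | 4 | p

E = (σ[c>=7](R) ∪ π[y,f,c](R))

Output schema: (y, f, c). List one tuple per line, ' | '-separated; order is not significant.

Subexpression sizes:
  R → 5
  σ[c>=7](R) → 2
  R → 5
  π[y,f,c](R) → 5
  (σ[c>=7](R) ∪ π[y,f,c](R)) → 7

== RESULT ==
y | f | c
p | 1 | 7
p | 1 | 7
r | 7 | 3
s | 9 | 9
s | 9 | 9
t | 1 | 4
t | 5 | 6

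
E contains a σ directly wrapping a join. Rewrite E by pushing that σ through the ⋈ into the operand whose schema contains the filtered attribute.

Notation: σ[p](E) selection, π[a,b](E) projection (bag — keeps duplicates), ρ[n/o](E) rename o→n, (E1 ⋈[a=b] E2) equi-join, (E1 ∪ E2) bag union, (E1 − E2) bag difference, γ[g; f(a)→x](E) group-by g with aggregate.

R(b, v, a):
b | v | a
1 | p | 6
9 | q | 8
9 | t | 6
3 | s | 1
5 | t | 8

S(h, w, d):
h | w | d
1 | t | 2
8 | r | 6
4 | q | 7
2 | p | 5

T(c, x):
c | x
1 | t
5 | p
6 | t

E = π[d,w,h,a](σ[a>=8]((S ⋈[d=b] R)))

σ filters on a, owned by the right side.
E' = π[d,w,h,a]((S ⋈[d=b] σ[a>=8](R)))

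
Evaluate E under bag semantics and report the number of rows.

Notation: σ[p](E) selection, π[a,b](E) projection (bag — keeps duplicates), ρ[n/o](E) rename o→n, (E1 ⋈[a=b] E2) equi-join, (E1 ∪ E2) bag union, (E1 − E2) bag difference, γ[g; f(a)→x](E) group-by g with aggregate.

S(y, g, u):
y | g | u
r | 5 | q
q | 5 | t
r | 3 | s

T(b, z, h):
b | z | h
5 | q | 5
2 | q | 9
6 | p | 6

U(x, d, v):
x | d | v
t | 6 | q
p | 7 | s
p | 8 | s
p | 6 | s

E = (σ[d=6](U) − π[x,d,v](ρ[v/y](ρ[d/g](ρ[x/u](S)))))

Row counts bottom-up:
  U → 4
  σ[d=6](U) → 2
  S → 3
  ρ[x/u](S) → 3
  ρ[d/g](ρ[x/u](S)) → 3
  ρ[v/y](ρ[d/g](ρ[x/u](S))) → 3
  π[x,d,v](ρ[v/y](ρ[d/g](ρ[x/u](S)))) → 3
  (σ[d=6](U) − π[x,d,v](ρ[v/y](ρ[d/g](ρ[x/u](S))))) → 2

|E| = 2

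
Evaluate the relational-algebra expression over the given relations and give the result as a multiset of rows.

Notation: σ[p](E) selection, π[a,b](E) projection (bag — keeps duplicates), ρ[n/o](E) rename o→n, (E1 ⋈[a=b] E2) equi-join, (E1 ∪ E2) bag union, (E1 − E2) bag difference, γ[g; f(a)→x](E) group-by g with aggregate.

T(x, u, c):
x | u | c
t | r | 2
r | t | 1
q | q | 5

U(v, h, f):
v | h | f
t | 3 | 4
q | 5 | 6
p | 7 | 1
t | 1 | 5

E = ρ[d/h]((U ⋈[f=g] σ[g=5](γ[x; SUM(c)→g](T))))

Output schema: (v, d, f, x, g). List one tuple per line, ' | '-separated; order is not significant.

Stepwise |·|:
  U → 4
  T → 3
  γ[x; SUM(c)→g](T) → 3
  σ[g=5](γ[x; SUM(c)→g](T)) → 1
  (U ⋈[f=g] σ[g=5](γ[x; SUM(c)→g](T))) → 1
  ρ[d/h]((U ⋈[f=g] σ[g=5](γ[x; SUM(c)→g](T)))) → 1

== RESULT ==
v | d | f | x | g
t | 1 | 5 | q | 5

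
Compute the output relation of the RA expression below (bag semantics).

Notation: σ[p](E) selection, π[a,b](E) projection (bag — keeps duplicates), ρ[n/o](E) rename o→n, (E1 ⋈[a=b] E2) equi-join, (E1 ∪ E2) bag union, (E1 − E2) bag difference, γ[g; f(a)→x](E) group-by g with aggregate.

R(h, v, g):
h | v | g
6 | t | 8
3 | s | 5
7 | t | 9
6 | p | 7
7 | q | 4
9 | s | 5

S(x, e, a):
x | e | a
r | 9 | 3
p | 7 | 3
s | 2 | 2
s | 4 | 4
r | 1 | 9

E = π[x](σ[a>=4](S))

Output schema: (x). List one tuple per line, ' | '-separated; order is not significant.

Per-node cardinality:
  S → 5
  σ[a>=4](S) → 2
  π[x](σ[a>=4](S)) → 2

== RESULT ==
x
r
s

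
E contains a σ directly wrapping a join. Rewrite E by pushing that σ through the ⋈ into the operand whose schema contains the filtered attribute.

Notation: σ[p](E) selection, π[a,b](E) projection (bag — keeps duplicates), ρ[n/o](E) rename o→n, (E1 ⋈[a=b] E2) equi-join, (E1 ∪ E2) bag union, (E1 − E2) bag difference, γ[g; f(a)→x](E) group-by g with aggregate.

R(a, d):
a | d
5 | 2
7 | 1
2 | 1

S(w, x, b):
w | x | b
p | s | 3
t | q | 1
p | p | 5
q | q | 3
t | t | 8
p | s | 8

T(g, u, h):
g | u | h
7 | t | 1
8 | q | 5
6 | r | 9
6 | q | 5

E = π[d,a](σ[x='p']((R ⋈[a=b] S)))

σ filters on x, owned by the right side.
E' = π[d,a]((R ⋈[a=b] σ[x='p'](S)))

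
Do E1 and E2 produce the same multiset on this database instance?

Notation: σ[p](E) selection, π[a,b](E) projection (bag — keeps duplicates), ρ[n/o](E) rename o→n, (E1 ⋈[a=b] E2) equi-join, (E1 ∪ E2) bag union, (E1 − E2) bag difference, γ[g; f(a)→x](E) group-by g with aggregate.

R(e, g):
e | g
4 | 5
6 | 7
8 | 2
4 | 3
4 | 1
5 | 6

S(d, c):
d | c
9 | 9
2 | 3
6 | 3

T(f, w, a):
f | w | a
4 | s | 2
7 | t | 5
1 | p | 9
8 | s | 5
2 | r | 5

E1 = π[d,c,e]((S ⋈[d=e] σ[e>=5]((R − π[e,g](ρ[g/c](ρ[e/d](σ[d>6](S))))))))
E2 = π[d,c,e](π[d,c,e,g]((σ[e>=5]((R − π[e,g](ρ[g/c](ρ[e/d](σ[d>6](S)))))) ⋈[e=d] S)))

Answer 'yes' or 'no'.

E1 per-node cardinality:
  S → 3
  R → 6
  S → 3
  σ[d>6](S) → 1
  ρ[e/d](σ[d>6](S)) → 1
  ρ[g/c](ρ[e/d](σ[d>6](S))) → 1
  π[e,g](ρ[g/c](ρ[e/d](σ[d>6](S)))) → 1
  (R − π[e,g](ρ[g/c](ρ[e/d](σ[d>6](S))))) → 6
  σ[e>=5]((R − π[e,g](ρ[g/c](ρ[e/d](σ[d>6](S)))))) → 3
  (S ⋈[d=e] σ[e>=5]((R − π[e,g](ρ[g/c](ρ[e/d](σ[d>6](S))))))) → 1
  π[d,c,e]((S ⋈[d=e] σ[e>=5]((R − π[e,g](ρ[g/c](ρ[e/d](σ[d>6](S)))))))) → 1
E2 per-node cardinality:
  R → 6
  S → 3
  σ[d>6](S) → 1
  ρ[e/d](σ[d>6](S)) → 1
  ρ[g/c](ρ[e/d](σ[d>6](S))) → 1
  π[e,g](ρ[g/c](ρ[e/d](σ[d>6](S)))) → 1
  (R − π[e,g](ρ[g/c](ρ[e/d](σ[d>6](S))))) → 6
  σ[e>=5]((R − π[e,g](ρ[g/c](ρ[e/d](σ[d>6](S)))))) → 3
  S → 3
  (σ[e>=5]((R − π[e,g](ρ[g/c](ρ[e/d](σ[d>6](S)))))) ⋈[e=d] S) → 1
  π[d,c,e,g]((σ[e>=5]((R − π[e,g](ρ[g/c](ρ[e/d](σ[d>6](S)))))) ⋈[e=d] S)) → 1
  π[d,c,e](π[d,c,e,g]((σ[e>=5]((R − π[e,g](ρ[g/c](ρ[e/d](σ[d>6](S)))))) ⋈[e=d] S))) → 1

E1 and E2 produce the same multiset:
d | c | e
6 | 3 | 6

yes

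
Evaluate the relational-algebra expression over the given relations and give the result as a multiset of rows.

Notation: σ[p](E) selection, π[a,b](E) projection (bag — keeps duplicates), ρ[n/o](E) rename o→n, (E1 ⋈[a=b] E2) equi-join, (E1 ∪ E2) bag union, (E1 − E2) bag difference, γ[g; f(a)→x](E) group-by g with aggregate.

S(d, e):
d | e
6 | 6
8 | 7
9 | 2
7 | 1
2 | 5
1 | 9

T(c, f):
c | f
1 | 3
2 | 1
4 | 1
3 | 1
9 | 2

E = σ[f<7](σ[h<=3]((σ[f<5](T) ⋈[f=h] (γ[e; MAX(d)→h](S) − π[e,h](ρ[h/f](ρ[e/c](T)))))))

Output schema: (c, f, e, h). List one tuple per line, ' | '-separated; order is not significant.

Row counts bottom-up:
  T → 5
  σ[f<5](T) → 5
  S → 6
  γ[e; MAX(d)→h](S) → 6
  T → 5
  ρ[e/c](T) → 5
  ρ[h/f](ρ[e/c](T)) → 5
  π[e,h](ρ[h/f](ρ[e/c](T))) → 5
  (γ[e; MAX(d)→h](S) − π[e,h](ρ[h/f](ρ[e/c](T)))) → 6
  (σ[f<5](T) ⋈[f=h] (γ[e; MAX(d)→h](S) − π[e,h](ρ[h/f](ρ[e/c](T))))) → 4
  σ[h<=3]((σ[f<5](T) ⋈[f=h] (γ[e; MAX(d)→h](S) − π[e,h](ρ[h/f](ρ[e/c](T)))))) → 4
  σ[f<7](σ[h<=3]((σ[f<5](T) ⋈[f=h] (γ[e; MAX(d)→h](S) − π[e,h](ρ[h/f](ρ[e/c](T))))))) → 4

== RESULT ==
c | f | e | h
2 | 1 | 9 | 1
3 | 1 | 9 | 1
4 | 1 | 9 | 1
9 | 2 | 5 | 2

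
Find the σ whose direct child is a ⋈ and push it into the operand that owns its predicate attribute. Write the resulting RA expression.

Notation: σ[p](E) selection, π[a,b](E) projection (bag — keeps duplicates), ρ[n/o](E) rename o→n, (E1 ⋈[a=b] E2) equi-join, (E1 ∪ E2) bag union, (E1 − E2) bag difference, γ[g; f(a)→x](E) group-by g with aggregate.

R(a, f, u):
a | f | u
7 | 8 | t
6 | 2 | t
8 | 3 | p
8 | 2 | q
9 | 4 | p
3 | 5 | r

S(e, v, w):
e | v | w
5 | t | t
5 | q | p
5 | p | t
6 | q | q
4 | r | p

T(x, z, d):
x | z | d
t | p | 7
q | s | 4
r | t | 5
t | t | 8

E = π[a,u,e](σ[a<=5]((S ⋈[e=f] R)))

σ filters on a, owned by the right side.
E' = π[a,u,e]((S ⋈[e=f] σ[a<=5](R)))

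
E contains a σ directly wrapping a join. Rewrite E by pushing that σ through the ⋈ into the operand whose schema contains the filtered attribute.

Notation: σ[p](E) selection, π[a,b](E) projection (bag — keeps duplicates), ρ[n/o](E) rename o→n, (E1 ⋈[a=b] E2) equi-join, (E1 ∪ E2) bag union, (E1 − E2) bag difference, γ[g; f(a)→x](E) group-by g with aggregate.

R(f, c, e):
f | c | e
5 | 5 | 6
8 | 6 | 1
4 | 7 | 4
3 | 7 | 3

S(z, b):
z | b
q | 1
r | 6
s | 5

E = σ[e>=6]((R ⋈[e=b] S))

σ filters on e, owned by the left side.
E' = (σ[e>=6](R) ⋈[e=b] S)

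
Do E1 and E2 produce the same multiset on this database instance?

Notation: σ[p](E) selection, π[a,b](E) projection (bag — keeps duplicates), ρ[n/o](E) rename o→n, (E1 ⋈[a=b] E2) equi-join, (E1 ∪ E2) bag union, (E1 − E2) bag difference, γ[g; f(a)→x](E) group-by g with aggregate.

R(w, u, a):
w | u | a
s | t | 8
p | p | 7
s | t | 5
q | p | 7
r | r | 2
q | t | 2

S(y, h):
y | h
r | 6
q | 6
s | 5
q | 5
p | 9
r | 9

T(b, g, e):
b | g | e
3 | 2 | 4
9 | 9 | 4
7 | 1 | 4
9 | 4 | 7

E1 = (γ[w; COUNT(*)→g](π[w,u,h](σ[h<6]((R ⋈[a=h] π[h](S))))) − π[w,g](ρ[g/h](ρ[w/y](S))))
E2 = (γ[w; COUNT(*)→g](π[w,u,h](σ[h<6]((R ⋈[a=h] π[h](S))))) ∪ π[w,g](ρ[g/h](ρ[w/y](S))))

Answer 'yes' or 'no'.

E1 subexpression sizes:
  R → 6
  S → 6
  π[h](S) → 6
  (R ⋈[a=h] π[h](S)) → 2
  σ[h<6]((R ⋈[a=h] π[h](S))) → 2
  π[w,u,h](σ[h<6]((R ⋈[a=h] π[h](S)))) → 2
  γ[w; COUNT(*)→g](π[w,u,h](σ[h<6]((R ⋈[a=h] π[h](S))))) → 1
  S → 6
  ρ[w/y](S) → 6
  ρ[g/h](ρ[w/y](S)) → 6
  π[w,g](ρ[g/h](ρ[w/y](S))) → 6
  (γ[w; COUNT(*)→g](π[w,u,h](σ[h<6]((R ⋈[a=h] π[h](S))))) − π[w,g](ρ[g/h](ρ[w/y](S)))) → 1
E2 subexpression sizes:
  R → 6
  S → 6
  π[h](S) → 6
  (R ⋈[a=h] π[h](S)) → 2
  σ[h<6]((R ⋈[a=h] π[h](S))) → 2
  π[w,u,h](σ[h<6]((R ⋈[a=h] π[h](S)))) → 2
  γ[w; COUNT(*)→g](π[w,u,h](σ[h<6]((R ⋈[a=h] π[h](S))))) → 1
  S → 6
  ρ[w/y](S) → 6
  ρ[g/h](ρ[w/y](S)) → 6
  π[w,g](ρ[g/h](ρ[w/y](S))) → 6
  (γ[w; COUNT(*)→g](π[w,u,h](σ[h<6]((R ⋈[a=h] π[h](S))))) ∪ π[w,g](ρ[g/h](ρ[w/y](S)))) → 7

E1 result:
w | g
s | 2
E2 result:
w | g
p | 9
q | 5
q | 6
r | 6
r | 9
s | 2
s | 5
Witness: ('q', 5) appears 0× in E1 but 1× in E2.

no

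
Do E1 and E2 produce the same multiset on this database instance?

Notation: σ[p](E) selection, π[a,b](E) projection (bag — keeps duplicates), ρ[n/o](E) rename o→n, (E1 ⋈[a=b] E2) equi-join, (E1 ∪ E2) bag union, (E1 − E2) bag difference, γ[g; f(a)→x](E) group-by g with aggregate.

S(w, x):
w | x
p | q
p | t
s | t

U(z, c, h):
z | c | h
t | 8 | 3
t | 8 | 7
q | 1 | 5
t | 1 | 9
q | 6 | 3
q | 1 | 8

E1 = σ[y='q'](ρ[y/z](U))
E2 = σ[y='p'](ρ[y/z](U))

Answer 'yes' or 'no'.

E1 subexpression sizes:
  U → 6
  ρ[y/z](U) → 6
  σ[y='q'](ρ[y/z](U)) → 3
E2 subexpression sizes:
  U → 6
  ρ[y/z](U) → 6
  σ[y='p'](ρ[y/z](U)) → 0

E1 result:
y | c | h
q | 1 | 5
q | 1 | 8
q | 6 | 3
E2 result:
y | c | h
(0 rows)
Witness: ('q', 1, 5) appears 1× in E1 but 0× in E2.

no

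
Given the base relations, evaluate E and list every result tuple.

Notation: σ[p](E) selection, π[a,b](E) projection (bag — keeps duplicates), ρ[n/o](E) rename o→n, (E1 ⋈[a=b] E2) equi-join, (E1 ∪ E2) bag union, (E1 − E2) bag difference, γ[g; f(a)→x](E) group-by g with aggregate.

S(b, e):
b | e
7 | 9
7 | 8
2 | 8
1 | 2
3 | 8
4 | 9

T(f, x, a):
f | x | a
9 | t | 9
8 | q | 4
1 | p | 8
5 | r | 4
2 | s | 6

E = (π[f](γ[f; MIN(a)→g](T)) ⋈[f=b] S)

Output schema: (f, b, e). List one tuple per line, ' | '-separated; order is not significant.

Stepwise |·|:
  T → 5
  γ[f; MIN(a)→g](T) → 5
  π[f](γ[f; MIN(a)→g](T)) → 5
  S → 6
  (π[f](γ[f; MIN(a)→g](T)) ⋈[f=b] S) → 2

== RESULT ==
f | b | e
1 | 1 | 2
2 | 2 | 8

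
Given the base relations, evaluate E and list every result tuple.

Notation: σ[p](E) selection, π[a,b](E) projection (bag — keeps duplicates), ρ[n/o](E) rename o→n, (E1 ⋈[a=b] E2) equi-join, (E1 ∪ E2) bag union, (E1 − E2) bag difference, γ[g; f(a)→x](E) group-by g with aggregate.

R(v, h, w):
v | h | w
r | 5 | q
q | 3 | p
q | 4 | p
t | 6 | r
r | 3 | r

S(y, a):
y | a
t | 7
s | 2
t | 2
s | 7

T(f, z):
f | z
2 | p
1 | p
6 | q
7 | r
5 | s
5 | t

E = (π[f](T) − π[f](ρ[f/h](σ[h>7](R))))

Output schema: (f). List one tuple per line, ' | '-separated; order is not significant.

Subexpression sizes:
  T → 6
  π[f](T) → 6
  R → 5
  σ[h>7](R) → 0
  ρ[f/h](σ[h>7](R)) → 0
  π[f](ρ[f/h](σ[h>7](R))) → 0
  (π[f](T) − π[f](ρ[f/h](σ[h>7](R)))) → 6

== RESULT ==
f
1
2
5
5
6
7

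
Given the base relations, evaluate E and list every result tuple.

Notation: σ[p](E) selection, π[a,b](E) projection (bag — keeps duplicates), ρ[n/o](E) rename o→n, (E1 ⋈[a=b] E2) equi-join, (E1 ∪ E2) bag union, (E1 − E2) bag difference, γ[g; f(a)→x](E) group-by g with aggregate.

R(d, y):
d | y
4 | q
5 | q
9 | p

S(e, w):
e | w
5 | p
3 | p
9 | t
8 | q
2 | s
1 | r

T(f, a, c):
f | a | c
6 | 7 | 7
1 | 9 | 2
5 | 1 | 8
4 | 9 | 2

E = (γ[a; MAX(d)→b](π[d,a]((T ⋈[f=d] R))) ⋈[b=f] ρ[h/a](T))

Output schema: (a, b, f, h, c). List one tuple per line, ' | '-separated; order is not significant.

Subexpression sizes:
  T → 4
  R → 3
  (T ⋈[f=d] R) → 2
  π[d,a]((T ⋈[f=d] R)) → 2
  γ[a; MAX(d)→b](π[d,a]((T ⋈[f=d] R))) → 2
  T → 4
  ρ[h/a](T) → 4
  (γ[a; MAX(d)→b](π[d,a]((T ⋈[f=d] R))) ⋈[b=f] ρ[h/a](T)) → 2

== RESULT ==
a | b | f | h | c
1 | 5 | 5 | 1 | 8
9 | 4 | 4 | 9 | 2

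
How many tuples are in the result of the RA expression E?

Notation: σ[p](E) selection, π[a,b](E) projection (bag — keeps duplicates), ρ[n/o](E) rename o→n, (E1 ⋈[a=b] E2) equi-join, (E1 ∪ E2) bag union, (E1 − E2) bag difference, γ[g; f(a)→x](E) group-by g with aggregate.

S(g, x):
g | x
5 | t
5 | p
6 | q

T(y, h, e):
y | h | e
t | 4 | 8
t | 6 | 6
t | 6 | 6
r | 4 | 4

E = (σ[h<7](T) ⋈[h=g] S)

Row counts bottom-up:
  T → 4
  σ[h<7](T) → 4
  S → 3
  (σ[h<7](T) ⋈[h=g] S) → 2

|E| = 2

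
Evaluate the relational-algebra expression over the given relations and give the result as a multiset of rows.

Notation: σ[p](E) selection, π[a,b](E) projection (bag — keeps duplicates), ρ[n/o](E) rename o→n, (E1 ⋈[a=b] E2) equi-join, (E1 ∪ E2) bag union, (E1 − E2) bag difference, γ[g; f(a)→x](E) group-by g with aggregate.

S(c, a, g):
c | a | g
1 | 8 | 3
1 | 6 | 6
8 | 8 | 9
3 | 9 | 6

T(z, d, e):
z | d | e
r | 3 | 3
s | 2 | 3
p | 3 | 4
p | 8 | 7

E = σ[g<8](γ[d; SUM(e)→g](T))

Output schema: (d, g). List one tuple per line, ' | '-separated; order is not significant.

Stepwise |·|:
  T → 4
  γ[d; SUM(e)→g](T) → 3
  σ[g<8](γ[d; SUM(e)→g](T)) → 3

== RESULT ==
d | g
2 | 3
3 | 7
8 | 7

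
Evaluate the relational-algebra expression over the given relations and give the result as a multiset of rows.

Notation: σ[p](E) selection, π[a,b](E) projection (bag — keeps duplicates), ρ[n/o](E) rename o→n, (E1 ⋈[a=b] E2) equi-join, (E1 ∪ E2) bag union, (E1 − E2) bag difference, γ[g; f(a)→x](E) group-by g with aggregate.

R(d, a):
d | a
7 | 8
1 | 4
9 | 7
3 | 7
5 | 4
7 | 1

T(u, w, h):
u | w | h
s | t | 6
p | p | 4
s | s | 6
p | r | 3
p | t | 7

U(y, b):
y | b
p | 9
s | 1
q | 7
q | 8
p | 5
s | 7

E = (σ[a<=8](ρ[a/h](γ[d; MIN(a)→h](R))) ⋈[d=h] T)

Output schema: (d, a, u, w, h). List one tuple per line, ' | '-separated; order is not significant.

Per-node cardinality:
  R → 6
  γ[d; MIN(a)→h](R) → 5
  ρ[a/h](γ[d; MIN(a)→h](R)) → 5
  σ[a<=8](ρ[a/h](γ[d; MIN(a)→h](R))) → 5
  T → 5
  (σ[a<=8](ρ[a/h](γ[d; MIN(a)→h](R))) ⋈[d=h] T) → 2

== RESULT ==
d | a | u | w | h
3 | 7 | p | r | 3
7 | 1 | p | t | 7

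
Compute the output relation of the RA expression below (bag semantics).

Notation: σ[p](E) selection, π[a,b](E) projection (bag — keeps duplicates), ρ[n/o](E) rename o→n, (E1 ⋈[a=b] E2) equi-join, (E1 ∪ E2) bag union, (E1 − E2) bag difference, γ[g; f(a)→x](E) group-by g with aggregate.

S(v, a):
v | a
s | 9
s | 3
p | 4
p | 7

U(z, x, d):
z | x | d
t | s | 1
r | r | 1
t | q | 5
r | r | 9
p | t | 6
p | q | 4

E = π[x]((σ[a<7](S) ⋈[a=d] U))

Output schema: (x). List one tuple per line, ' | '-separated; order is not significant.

Stepwise |·|:
  S → 4
  σ[a<7](S) → 2
  U → 6
  (σ[a<7](S) ⋈[a=d] U) → 1
  π[x]((σ[a<7](S) ⋈[a=d] U)) → 1

== RESULT ==
x
q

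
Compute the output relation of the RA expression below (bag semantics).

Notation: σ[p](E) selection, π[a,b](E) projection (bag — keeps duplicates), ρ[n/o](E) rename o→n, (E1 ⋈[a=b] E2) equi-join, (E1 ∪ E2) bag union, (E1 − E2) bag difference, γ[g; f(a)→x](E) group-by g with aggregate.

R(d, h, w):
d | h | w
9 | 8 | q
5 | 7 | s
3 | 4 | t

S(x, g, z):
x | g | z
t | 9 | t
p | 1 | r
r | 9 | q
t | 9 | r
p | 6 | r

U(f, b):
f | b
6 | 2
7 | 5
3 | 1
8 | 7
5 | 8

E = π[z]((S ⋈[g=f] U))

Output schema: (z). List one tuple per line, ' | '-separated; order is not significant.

Subexpression sizes:
  S → 5
  U → 5
  (S ⋈[g=f] U) → 1
  π[z]((S ⋈[g=f] U)) → 1

== RESULT ==
z
r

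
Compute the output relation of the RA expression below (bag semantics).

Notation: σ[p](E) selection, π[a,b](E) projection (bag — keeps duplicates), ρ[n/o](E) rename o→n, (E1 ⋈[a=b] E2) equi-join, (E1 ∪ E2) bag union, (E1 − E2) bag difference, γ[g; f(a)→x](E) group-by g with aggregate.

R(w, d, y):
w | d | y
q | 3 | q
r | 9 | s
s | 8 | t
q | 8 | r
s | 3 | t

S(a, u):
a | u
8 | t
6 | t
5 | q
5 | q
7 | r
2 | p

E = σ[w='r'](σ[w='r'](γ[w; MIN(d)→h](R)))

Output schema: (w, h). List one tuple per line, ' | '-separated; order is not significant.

Stepwise |·|:
  R → 5
  γ[w; MIN(d)→h](R) → 3
  σ[w='r'](γ[w; MIN(d)→h](R)) → 1
  σ[w='r'](σ[w='r'](γ[w; MIN(d)→h](R))) → 1

== RESULT ==
w | h
r | 9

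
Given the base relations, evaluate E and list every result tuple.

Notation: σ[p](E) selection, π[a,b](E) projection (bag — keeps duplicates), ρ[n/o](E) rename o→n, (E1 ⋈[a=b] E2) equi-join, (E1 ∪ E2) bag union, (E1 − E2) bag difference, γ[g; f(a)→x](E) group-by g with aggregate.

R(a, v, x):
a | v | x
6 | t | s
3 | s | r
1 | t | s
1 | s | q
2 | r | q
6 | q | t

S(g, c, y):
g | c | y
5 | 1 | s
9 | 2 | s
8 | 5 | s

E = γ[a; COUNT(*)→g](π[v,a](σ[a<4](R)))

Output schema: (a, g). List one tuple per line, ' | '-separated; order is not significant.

Per-node cardinality:
  R → 6
  σ[a<4](R) → 4
  π[v,a](σ[a<4](R)) → 4
  γ[a; COUNT(*)→g](π[v,a](σ[a<4](R))) → 3

== RESULT ==
a | g
1 | 2
2 | 1
3 | 1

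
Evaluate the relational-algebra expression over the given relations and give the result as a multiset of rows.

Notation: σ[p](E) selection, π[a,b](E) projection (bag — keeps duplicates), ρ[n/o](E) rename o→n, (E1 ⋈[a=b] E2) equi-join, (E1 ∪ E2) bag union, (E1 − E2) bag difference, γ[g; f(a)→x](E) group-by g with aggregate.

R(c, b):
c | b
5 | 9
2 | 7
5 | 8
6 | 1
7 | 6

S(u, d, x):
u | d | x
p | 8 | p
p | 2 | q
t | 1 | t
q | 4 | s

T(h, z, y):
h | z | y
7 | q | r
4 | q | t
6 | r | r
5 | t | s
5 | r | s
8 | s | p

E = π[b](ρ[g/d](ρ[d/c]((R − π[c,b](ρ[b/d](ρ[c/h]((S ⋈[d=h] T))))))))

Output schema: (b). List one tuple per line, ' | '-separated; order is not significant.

Per-node cardinality:
  R → 5
  S → 4
  T → 6
  (S ⋈[d=h] T) → 2
  ρ[c/h]((S ⋈[d=h] T)) → 2
  ρ[b/d](ρ[c/h]((S ⋈[d=h] T))) → 2
  π[c,b](ρ[b/d](ρ[c/h]((S ⋈[d=h] T)))) → 2
  (R − π[c,b](ρ[b/d](ρ[c/h]((S ⋈[d=h] T))))) → 5
  ρ[d/c]((R − π[c,b](ρ[b/d](ρ[c/h]((S ⋈[d=h] T)))))) → 5
  ρ[g/d](ρ[d/c]((R − π[c,b](ρ[b/d](ρ[c/h]((S ⋈[d=h] T))))))) → 5
  π[b](ρ[g/d](ρ[d/c]((R − π[c,b](ρ[b/d](ρ[c/h]((S ⋈[d=h] T)))))))) → 5

== RESULT ==
b
1
6
7
8
9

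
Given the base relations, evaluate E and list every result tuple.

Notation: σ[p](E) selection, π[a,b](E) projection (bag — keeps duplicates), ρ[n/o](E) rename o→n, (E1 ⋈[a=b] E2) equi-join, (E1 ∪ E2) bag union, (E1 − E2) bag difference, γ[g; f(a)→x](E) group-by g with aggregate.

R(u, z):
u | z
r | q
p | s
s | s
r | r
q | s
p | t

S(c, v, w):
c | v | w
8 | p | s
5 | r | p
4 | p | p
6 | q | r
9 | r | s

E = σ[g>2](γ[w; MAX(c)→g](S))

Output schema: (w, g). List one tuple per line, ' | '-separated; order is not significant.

Subexpression sizes:
  S → 5
  γ[w; MAX(c)→g](S) → 3
  σ[g>2](γ[w; MAX(c)→g](S)) → 3

== RESULT ==
w | g
p | 5
r | 6
s | 9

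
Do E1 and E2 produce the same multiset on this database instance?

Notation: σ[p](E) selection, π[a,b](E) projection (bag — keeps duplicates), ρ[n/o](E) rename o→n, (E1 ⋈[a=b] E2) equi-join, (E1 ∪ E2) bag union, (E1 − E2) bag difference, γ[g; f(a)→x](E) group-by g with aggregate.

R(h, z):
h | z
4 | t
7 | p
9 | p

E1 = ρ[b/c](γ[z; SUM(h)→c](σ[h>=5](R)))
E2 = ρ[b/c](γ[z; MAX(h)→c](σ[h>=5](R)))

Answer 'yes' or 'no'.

E1 per-node cardinality:
  R → 3
  σ[h>=5](R) → 2
  γ[z; SUM(h)→c](σ[h>=5](R)) → 1
  ρ[b/c](γ[z; SUM(h)→c](σ[h>=5](R))) → 1
E2 per-node cardinality:
  R → 3
  σ[h>=5](R) → 2
  γ[z; MAX(h)→c](σ[h>=5](R)) → 1
  ρ[b/c](γ[z; MAX(h)→c](σ[h>=5](R))) → 1

E1 result:
z | b
p | 16
E2 result:
z | b
p | 9
Witness: ('p', 9) appears 0× in E1 but 1× in E2.

no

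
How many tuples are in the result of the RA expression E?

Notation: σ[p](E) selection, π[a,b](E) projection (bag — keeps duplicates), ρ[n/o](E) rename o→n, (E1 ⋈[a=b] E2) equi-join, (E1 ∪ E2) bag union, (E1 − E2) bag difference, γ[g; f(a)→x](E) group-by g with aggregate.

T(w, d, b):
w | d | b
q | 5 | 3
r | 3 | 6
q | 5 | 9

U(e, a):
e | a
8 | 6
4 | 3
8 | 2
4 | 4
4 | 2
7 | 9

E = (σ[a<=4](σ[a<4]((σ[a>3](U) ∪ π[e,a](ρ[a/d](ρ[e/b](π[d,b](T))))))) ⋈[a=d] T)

Subexpression sizes:
  U → 6
  σ[a>3](U) → 3
  T → 3
  π[d,b](T) → 3
  ρ[e/b](π[d,b](T)) → 3
  ρ[a/d](ρ[e/b](π[d,b](T))) → 3
  π[e,a](ρ[a/d](ρ[e/b](π[d,b](T)))) → 3
  (σ[a>3](U) ∪ π[e,a](ρ[a/d](ρ[e/b](π[d,b](T))))) → 6
  σ[a<4]((σ[a>3](U) ∪ π[e,a](ρ[a/d](ρ[e/b](π[d,b](T)))))) → 1
  σ[a<=4](σ[a<4]((σ[a>3](U) ∪ π[e,a](ρ[a/d](ρ[e/b](π[d,b](T))))))) → 1
  T → 3
  (σ[a<=4](σ[a<4]((σ[a>3](U) ∪ π[e,a](ρ[a/d](ρ[e/b](π[d,b](T))))))) ⋈[a=d] T) → 1

|E| = 1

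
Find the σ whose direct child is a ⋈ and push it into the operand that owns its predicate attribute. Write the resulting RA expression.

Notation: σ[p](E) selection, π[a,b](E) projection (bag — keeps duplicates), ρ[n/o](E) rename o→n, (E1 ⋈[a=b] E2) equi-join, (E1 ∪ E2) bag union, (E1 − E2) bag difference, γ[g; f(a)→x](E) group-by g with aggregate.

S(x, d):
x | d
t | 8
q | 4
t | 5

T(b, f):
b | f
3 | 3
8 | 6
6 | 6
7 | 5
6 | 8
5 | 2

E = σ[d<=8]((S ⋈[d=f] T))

σ filters on d, owned by the left side.
E' = (σ[d<=8](S) ⋈[d=f] T)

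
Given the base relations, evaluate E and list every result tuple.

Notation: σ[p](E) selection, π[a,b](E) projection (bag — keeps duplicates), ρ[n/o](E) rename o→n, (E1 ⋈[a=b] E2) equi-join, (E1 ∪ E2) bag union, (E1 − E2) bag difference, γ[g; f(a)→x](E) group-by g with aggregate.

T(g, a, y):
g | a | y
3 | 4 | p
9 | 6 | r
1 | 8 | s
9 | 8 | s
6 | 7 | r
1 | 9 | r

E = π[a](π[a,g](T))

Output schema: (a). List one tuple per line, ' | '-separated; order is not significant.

Stepwise |·|:
  T → 6
  π[a,g](T) → 6
  π[a](π[a,g](T)) → 6

== RESULT ==
a
4
6
7
8
8
9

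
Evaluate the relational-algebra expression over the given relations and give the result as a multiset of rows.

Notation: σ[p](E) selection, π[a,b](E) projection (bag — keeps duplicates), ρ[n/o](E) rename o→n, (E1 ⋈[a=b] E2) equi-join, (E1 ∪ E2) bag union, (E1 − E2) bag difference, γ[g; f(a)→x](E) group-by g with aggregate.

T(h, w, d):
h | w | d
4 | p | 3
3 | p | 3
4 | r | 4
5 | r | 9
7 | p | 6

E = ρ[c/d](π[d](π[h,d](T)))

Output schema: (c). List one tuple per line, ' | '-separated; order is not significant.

Per-node cardinality:
  T → 5
  π[h,d](T) → 5
  π[d](π[h,d](T)) → 5
  ρ[c/d](π[d](π[h,d](T))) → 5

== RESULT ==
c
3
3
4
6
9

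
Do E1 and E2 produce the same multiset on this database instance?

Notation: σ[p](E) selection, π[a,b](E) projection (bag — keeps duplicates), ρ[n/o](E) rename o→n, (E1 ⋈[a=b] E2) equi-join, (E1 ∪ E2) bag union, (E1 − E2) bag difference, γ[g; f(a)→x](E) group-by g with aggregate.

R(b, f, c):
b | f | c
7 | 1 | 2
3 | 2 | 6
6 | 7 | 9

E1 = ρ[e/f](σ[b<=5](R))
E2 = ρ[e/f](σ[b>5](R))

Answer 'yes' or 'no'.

E1 stepwise |·|:
  R → 3
  σ[b<=5](R) → 1
  ρ[e/f](σ[b<=5](R)) → 1
E2 stepwise |·|:
  R → 3
  σ[b>5](R) → 2
  ρ[e/f](σ[b>5](R)) → 2

E1 result:
b | e | c
3 | 2 | 6
E2 result:
b | e | c
6 | 7 | 9
7 | 1 | 2
Witness: (3, 2, 6) appears 1× in E1 but 0× in E2.

no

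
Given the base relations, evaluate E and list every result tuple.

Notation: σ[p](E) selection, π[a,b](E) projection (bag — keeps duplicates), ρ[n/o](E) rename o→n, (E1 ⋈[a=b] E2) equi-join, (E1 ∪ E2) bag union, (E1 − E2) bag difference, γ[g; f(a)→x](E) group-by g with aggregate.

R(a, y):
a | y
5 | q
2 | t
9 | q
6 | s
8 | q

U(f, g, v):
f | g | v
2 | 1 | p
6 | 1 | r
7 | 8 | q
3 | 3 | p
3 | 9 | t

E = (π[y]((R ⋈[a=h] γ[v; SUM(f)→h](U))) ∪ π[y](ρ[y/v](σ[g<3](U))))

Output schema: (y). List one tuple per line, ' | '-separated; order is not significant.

Subexpression sizes:
  R → 5
  U → 5
  γ[v; SUM(f)→h](U) → 4
  (R ⋈[a=h] γ[v; SUM(f)→h](U)) → 2
  π[y]((R ⋈[a=h] γ[v; SUM(f)→h](U))) → 2
  U → 5
  σ[g<3](U) → 2
  ρ[y/v](σ[g<3](U)) → 2
  π[y](ρ[y/v](σ[g<3](U))) → 2
  (π[y]((R ⋈[a=h] γ[v; SUM(f)→h](U))) ∪ π[y](ρ[y/v](σ[g<3](U)))) → 4

== RESULT ==
y
p
q
r
s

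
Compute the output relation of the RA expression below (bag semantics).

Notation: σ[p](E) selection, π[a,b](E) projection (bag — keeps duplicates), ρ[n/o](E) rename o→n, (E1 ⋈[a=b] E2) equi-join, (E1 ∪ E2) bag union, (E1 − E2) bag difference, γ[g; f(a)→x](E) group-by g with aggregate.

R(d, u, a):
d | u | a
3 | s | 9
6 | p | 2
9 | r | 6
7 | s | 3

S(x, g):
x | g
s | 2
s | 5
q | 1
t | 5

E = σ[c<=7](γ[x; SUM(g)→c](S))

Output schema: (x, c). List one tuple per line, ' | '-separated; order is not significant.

Row counts bottom-up:
  S → 4
  γ[x; SUM(g)→c](S) → 3
  σ[c<=7](γ[x; SUM(g)→c](S)) → 3

== RESULT ==
x | c
q | 1
s | 7
t | 5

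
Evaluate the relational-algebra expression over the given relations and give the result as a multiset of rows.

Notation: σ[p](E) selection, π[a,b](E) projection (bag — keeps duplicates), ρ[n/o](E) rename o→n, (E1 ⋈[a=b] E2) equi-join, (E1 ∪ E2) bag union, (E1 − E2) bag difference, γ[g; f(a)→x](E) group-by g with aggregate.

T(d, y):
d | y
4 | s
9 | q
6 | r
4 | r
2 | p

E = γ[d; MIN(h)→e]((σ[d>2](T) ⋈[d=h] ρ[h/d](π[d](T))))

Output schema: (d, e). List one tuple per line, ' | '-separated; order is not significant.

Row counts bottom-up:
  T → 5
  σ[d>2](T) → 4
  T → 5
  π[d](T) → 5
  ρ[h/d](π[d](T)) → 5
  (σ[d>2](T) ⋈[d=h] ρ[h/d](π[d](T))) → 6
  γ[d; MIN(h)→e]((σ[d>2](T) ⋈[d=h] ρ[h/d](π[d](T)))) → 3

== RESULT ==
d | e
4 | 4
6 | 6
9 | 9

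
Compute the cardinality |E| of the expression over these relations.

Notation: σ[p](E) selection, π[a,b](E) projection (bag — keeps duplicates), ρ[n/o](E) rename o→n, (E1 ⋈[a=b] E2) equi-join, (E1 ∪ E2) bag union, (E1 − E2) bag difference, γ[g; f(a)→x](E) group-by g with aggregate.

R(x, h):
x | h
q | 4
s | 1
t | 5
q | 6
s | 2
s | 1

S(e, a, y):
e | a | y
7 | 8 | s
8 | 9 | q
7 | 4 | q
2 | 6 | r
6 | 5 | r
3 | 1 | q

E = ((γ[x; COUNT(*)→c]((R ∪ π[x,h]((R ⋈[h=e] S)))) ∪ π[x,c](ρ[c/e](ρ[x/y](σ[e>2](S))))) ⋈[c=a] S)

Subexpression sizes:
  R → 6
  R → 6
  S → 6
  (R ⋈[h=e] S) → 2
  π[x,h]((R ⋈[h=e] S)) → 2
  (R ∪ π[x,h]((R ⋈[h=e] S))) → 8
  γ[x; COUNT(*)→c]((R ∪ π[x,h]((R ⋈[h=e] S)))) → 3
  S → 6
  σ[e>2](S) → 5
  ρ[x/y](σ[e>2](S)) → 5
  ρ[c/e](ρ[x/y](σ[e>2](S))) → 5
  π[x,c](ρ[c/e](ρ[x/y](σ[e>2](S)))) → 5
  (γ[x; COUNT(*)→c]((R ∪ π[x,h]((R ⋈[h=e] S)))) ∪ π[x,c](ρ[c/e](ρ[x/y](σ[e>2](S))))) → 8
  S → 6
  ((γ[x; COUNT(*)→c]((R ∪ π[x,h]((R ⋈[h=e] S)))) ∪ π[x,c](ρ[c/e](ρ[x/y](σ[e>2](S))))) ⋈[c=a] S) → 4

|E| = 4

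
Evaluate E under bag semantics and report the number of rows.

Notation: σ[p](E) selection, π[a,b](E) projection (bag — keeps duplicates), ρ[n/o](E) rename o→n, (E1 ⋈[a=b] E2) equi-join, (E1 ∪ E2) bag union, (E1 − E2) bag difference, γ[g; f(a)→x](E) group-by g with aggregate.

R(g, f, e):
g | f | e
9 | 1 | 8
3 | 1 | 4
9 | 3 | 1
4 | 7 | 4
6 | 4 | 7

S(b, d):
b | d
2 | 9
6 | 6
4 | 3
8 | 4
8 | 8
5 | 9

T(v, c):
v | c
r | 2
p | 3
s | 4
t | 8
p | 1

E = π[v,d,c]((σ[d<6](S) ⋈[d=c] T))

Per-node cardinality:
  S → 6
  σ[d<6](S) → 2
  T → 5
  (σ[d<6](S) ⋈[d=c] T) → 2
  π[v,d,c]((σ[d<6](S) ⋈[d=c] T)) → 2

|E| = 2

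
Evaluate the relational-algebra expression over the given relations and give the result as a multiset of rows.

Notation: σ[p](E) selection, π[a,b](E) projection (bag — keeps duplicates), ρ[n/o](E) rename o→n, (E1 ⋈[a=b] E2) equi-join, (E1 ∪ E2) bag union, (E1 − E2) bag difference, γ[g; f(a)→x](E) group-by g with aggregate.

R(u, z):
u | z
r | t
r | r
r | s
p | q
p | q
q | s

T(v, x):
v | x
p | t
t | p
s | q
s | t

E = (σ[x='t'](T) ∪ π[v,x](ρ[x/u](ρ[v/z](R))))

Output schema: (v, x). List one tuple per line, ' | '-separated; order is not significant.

Row counts bottom-up:
  T → 4
  σ[x='t'](T) → 2
  R → 6
  ρ[v/z](R) → 6
  ρ[x/u](ρ[v/z](R)) → 6
  π[v,x](ρ[x/u](ρ[v/z](R))) → 6
  (σ[x='t'](T) ∪ π[v,x](ρ[x/u](ρ[v/z](R)))) → 8

== RESULT ==
v | x
p | t
q | p
q | p
r | r
s | q
s | r
s | t
t | r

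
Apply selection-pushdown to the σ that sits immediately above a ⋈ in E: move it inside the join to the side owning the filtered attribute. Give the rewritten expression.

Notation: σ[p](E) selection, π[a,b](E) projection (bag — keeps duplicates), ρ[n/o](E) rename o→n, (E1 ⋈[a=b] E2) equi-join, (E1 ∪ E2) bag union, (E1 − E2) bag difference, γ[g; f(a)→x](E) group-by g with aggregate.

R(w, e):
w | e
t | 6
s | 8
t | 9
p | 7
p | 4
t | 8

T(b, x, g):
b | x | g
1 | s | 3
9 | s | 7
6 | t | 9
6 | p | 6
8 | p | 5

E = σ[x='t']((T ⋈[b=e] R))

σ filters on x, owned by the left side.
E' = (σ[x='t'](T) ⋈[b=e] R)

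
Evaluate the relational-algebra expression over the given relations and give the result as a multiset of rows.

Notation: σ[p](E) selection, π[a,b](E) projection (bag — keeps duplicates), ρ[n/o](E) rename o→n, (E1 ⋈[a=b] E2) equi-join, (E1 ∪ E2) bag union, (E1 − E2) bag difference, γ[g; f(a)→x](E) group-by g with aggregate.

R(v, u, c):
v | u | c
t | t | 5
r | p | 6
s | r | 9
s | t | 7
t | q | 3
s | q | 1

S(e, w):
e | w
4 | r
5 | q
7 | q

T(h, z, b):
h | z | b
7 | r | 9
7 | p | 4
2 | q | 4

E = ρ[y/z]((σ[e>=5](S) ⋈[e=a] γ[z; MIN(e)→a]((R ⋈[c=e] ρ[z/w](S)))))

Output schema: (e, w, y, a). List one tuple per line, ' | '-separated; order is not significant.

Stepwise |·|:
  S → 3
  σ[e>=5](S) → 2
  R → 6
  S → 3
  ρ[z/w](S) → 3
  (R ⋈[c=e] ρ[z/w](S)) → 2
  γ[z; MIN(e)→a]((R ⋈[c=e] ρ[z/w](S))) → 1
  (σ[e>=5](S) ⋈[e=a] γ[z; MIN(e)→a]((R ⋈[c=e] ρ[z/w](S)))) → 1
  ρ[y/z]((σ[e>=5](S) ⋈[e=a] γ[z; MIN(e)→a]((R ⋈[c=e] ρ[z/w](S))))) → 1

== RESULT ==
e | w | y | a
5 | q | q | 5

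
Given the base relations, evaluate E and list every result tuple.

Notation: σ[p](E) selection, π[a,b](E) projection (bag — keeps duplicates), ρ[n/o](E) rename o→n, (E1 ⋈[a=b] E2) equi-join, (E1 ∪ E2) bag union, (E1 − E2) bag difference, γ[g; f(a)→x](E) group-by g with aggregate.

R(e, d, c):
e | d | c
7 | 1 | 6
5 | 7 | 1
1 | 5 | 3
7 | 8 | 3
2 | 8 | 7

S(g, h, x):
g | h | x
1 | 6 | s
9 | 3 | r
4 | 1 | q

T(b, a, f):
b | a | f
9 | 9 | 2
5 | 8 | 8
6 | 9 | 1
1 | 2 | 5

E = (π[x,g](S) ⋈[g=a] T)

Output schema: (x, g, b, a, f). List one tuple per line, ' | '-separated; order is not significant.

Subexpression sizes:
  S → 3
  π[x,g](S) → 3
  T → 4
  (π[x,g](S) ⋈[g=a] T) → 2

== RESULT ==
x | g | b | a | f
r | 9 | 6 | 9 | 1
r | 9 | 9 | 9 | 2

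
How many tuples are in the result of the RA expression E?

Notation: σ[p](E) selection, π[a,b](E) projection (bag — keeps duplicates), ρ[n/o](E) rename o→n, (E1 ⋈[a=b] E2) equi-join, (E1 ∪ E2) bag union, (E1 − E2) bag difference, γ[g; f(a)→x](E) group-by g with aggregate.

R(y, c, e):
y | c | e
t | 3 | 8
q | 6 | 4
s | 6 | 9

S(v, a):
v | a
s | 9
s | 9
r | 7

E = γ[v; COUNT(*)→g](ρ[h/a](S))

Per-node cardinality:
  S → 3
  ρ[h/a](S) → 3
  γ[v; COUNT(*)→g](ρ[h/a](S)) → 2

|E| = 2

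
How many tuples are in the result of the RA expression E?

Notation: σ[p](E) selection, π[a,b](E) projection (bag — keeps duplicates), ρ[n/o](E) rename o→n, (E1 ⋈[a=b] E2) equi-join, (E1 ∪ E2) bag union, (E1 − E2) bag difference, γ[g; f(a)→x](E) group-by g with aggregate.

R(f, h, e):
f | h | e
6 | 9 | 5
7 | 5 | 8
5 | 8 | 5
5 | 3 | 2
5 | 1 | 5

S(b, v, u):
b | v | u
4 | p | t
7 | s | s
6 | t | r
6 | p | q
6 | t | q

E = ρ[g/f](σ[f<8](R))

Per-node cardinality:
  R → 5
  σ[f<8](R) → 5
  ρ[g/f](σ[f<8](R)) → 5

|E| = 5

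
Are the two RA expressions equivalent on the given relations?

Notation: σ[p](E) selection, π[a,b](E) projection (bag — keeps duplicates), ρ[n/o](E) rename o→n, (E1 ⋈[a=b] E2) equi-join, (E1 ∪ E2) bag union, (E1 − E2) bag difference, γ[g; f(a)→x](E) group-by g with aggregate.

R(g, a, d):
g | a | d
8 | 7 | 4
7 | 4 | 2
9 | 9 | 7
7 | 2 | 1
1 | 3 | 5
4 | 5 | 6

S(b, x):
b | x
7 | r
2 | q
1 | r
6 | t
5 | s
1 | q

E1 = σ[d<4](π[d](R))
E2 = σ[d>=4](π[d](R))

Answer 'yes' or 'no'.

E1 subexpression sizes:
  R → 6
  π[d](R) → 6
  σ[d<4](π[d](R)) → 2
E2 subexpression sizes:
  R → 6
  π[d](R) → 6
  σ[d>=4](π[d](R)) → 4

E1 result:
d
1
2
E2 result:
d
4
5
6
7
Witness: (6,) appears 0× in E1 but 1× in E2.

no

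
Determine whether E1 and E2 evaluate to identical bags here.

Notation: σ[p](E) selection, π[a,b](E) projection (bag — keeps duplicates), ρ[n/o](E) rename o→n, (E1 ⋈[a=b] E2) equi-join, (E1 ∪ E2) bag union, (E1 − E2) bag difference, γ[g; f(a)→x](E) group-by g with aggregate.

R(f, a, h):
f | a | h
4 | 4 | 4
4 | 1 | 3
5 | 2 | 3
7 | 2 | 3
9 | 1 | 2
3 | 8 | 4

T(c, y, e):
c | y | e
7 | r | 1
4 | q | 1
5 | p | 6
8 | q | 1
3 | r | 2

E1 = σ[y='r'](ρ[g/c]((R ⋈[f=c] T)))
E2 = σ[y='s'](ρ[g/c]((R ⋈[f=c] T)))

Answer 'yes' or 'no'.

E1 subexpression sizes:
  R → 6
  T → 5
  (R ⋈[f=c] T) → 5
  ρ[g/c]((R ⋈[f=c] T)) → 5
  σ[y='r'](ρ[g/c]((R ⋈[f=c] T))) → 2
E2 subexpression sizes:
  R → 6
  T → 5
  (R ⋈[f=c] T) → 5
  ρ[g/c]((R ⋈[f=c] T)) → 5
  σ[y='s'](ρ[g/c]((R ⋈[f=c] T))) → 0

E1 result:
f | a | h | g | y | e
3 | 8 | 4 | 3 | r | 2
7 | 2 | 3 | 7 | r | 1
E2 result:
f | a | h | g | y | e
(0 rows)
Witness: (7, 2, 3, 7, 'r', 1) appears 1× in E1 but 0× in E2.

no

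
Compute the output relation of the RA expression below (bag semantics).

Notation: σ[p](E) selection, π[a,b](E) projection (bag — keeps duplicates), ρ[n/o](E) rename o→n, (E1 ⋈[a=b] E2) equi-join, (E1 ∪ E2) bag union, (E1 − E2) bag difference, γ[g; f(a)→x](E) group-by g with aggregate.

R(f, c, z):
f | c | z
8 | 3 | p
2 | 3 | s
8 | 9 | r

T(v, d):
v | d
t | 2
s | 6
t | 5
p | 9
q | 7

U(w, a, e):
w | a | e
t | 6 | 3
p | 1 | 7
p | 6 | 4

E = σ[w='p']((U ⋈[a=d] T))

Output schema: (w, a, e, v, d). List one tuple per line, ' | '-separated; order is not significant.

Subexpression sizes:
  U → 3
  T → 5
  (U ⋈[a=d] T) → 2
  σ[w='p']((U ⋈[a=d] T)) → 1

== RESULT ==
w | a | e | v | d
p | 6 | 4 | s | 6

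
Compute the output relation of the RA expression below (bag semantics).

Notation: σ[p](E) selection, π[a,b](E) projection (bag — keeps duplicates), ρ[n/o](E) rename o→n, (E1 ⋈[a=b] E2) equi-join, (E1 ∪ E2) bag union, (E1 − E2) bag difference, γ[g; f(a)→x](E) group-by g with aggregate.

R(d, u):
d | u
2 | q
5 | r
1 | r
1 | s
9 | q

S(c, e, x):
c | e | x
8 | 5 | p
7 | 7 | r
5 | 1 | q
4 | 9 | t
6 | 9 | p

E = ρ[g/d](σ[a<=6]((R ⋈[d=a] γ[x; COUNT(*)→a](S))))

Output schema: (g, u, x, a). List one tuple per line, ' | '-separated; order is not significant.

Row counts bottom-up:
  R → 5
  S → 5
  γ[x; COUNT(*)→a](S) → 4
  (R ⋈[d=a] γ[x; COUNT(*)→a](S)) → 7
  σ[a<=6]((R ⋈[d=a] γ[x; COUNT(*)→a](S))) → 7
  ρ[g/d](σ[a<=6]((R ⋈[d=a] γ[x; COUNT(*)→a](S)))) → 7

== RESULT ==
g | u | x | a
1 | r | q | 1
1 | r | r | 1
1 | r | t | 1
1 | s | q | 1
1 | s | r | 1
1 | s | t | 1
2 | q | p | 2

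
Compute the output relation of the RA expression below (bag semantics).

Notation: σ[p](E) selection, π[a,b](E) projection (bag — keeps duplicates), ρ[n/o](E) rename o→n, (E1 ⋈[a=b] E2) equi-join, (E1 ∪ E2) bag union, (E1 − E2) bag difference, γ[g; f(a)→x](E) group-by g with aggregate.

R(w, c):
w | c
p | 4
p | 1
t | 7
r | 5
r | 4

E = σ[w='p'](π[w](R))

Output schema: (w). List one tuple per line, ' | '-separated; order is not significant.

Stepwise |·|:
  R → 5
  π[w](R) → 5
  σ[w='p'](π[w](R)) → 2

== RESULT ==
w
p
p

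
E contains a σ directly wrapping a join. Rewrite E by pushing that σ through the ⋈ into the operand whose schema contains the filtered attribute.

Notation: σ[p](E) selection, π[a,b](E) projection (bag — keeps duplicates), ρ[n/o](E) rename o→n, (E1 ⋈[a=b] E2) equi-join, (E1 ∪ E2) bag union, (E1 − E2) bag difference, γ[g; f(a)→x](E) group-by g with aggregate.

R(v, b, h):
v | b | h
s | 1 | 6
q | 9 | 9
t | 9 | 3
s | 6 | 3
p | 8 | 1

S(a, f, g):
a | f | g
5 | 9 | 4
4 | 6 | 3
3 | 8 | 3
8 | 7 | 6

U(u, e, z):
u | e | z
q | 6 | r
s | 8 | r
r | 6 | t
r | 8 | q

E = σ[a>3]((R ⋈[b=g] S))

σ filters on a, owned by the right side.
E' = (R ⋈[b=g] σ[a>3](S))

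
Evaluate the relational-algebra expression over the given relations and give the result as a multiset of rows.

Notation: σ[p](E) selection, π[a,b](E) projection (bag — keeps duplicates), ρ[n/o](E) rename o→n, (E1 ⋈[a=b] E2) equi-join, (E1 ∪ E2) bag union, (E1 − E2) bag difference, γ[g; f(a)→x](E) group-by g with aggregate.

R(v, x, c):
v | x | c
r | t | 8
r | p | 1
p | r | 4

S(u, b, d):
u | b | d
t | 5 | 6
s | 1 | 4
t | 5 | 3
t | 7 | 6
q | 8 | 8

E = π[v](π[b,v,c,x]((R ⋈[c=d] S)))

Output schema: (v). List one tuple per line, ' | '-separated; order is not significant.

Row counts bottom-up:
  R → 3
  S → 5
  (R ⋈[c=d] S) → 2
  π[b,v,c,x]((R ⋈[c=d] S)) → 2
  π[v](π[b,v,c,x]((R ⋈[c=d] S))) → 2

== RESULT ==
v
p
r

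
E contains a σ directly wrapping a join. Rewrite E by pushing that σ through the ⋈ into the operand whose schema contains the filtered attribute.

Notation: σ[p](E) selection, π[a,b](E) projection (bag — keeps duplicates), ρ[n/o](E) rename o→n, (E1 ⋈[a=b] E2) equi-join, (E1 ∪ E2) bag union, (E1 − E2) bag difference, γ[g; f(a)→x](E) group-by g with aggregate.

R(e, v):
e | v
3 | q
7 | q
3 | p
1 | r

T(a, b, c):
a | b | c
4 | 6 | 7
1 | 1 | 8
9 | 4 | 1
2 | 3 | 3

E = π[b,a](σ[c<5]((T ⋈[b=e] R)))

σ filters on c, owned by the left side.
E' = π[b,a]((σ[c<5](T) ⋈[b=e] R))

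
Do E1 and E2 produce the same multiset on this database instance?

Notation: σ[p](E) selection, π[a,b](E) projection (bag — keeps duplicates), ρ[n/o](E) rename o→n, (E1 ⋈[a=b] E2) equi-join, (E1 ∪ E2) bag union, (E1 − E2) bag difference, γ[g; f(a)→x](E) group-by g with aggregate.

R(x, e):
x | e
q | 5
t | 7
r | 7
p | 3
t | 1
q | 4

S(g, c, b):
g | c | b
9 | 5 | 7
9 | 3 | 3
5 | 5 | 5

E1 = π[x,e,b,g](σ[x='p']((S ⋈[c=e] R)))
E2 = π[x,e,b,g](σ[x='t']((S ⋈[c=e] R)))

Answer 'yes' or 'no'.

E1 stepwise |·|:
  S → 3
  R → 6
  (S ⋈[c=e] R) → 3
  σ[x='p']((S ⋈[c=e] R)) → 1
  π[x,e,b,g](σ[x='p']((S ⋈[c=e] R))) → 1
E2 stepwise |·|:
  S → 3
  R → 6
  (S ⋈[c=e] R) → 3
  σ[x='t']((S ⋈[c=e] R)) → 0
  π[x,e,b,g](σ[x='t']((S ⋈[c=e] R))) → 0

E1 result:
x | e | b | g
p | 3 | 3 | 9
E2 result:
x | e | b | g
(0 rows)
Witness: ('p', 3, 3, 9) appears 1× in E1 but 0× in E2.

no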